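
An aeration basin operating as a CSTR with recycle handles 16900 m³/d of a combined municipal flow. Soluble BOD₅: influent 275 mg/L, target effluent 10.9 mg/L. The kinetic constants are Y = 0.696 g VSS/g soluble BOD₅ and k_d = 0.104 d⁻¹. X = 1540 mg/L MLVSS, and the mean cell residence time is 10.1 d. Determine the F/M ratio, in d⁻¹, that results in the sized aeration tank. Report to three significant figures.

F/M ≈ 0.304 d⁻¹

Steady-state biomass mass balance: V·X·(1 + k_d·θ_c) = Y·Q·(S₀ − S)·θ_c, so V = 0.696 × 16900 × (275 − 10.9) × 10.1 / [1540 × (1 + 0.104 × 10.1)] = 3.14×10^7 / 3158 = 9936 m³.
F/M = Q·S₀ / (V·X) = 16900 × 275 / (9936 × 1540) = 0.3037 g soluble BOD₅·(g VSS·d)⁻¹.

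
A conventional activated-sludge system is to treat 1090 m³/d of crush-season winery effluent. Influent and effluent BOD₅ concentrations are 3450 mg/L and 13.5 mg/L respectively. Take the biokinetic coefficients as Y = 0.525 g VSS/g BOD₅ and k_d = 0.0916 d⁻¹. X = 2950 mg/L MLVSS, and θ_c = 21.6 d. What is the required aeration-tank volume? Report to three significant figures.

Steady-state biomass mass balance: V·X·(1 + k_d·θ_c) = Y·Q·(S₀ − S)·θ_c, so V = 0.525 × 1090 × (3450 − 13.5) × 21.6 / [2950 × (1 + 0.0916 × 21.6)] = 4.25×10^7 / 8787 = 4834 m³.

V ≈ 4830 m³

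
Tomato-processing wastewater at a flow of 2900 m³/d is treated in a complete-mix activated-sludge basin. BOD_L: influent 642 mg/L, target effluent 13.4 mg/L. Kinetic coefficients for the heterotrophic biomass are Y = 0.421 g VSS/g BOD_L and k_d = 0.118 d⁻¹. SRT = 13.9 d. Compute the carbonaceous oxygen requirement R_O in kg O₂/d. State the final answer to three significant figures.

R_O ≈ 1410 kg O₂/d

Correct the yield for decay: Y_obs = Y/(1 + k_d θ_c) = 0.421 / (1 + 0.118 × 13.9) = 0.421 / 2.640 = 0.1595.
Mass of BOD_L removed per day: Q(S₀ − S) = 2900 × 628.6 g/m³ = 1823 kg/d.
Net sludge production P_X = 0.1595 × 1823 = 290.7 kg VSS/d.
Carbonaceous O₂ demand = substrate oxidised − cell-mass equivalent = 1823 − 1.42 × 290.7 = 1410 kg O₂/d.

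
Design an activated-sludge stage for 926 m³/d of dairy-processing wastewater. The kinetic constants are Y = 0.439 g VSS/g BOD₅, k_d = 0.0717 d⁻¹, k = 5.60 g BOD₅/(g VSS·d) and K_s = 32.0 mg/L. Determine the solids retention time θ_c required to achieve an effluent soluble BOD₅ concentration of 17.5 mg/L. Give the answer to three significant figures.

From 1/θ_c = Y·k·S/(K_s + S) − k_d: Y·k·S/(K_s+S) = 0.439 × 5.60 × 17.5 / (32.0 + 17.5) = 0.8691 d⁻¹.
1/θ_c = 0.8691 − 0.0717 = 0.7974 d⁻¹, so θ_c = 1.254 d.

θ_c ≈ 1.25 d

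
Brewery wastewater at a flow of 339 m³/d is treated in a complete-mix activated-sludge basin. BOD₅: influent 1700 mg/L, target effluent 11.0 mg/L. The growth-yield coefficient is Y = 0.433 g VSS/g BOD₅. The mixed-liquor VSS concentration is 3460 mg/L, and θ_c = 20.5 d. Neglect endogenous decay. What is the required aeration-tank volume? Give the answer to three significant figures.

Biomass mass balance (decay neglected): V·X = Y·Q·(S₀ − S)·θ_c, so V = 0.433 × 339 × (1700 − 11.0) × 20.5 / 3460 = 1469 m³.

V ≈ 1470 m³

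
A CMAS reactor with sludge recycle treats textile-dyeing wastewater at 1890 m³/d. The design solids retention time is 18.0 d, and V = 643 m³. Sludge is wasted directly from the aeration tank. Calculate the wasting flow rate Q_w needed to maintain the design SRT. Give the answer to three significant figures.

With mixed-liquor wasting, θ_c = V/Q_w, so Q_w = V/θ_c = 643.0/18.0 = 35.72 m³/d.

Q_w ≈ 35.7 m³/d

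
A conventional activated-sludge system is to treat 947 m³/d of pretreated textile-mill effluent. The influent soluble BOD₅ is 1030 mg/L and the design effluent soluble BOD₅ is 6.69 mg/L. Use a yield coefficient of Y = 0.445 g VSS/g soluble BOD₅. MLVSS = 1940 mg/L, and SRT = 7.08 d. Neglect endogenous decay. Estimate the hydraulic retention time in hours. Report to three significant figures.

Biomass mass balance (decay neglected): V·X = Y·Q·(S₀ − S)·θ_c, so V = 0.445 × 947 × (1030 − 6.69) × 7.08 / 1940 = 1574 m³.
τ = V/Q = 1574/947 = 1.662 d, or 39.89 h.

τ ≈ 39.9 h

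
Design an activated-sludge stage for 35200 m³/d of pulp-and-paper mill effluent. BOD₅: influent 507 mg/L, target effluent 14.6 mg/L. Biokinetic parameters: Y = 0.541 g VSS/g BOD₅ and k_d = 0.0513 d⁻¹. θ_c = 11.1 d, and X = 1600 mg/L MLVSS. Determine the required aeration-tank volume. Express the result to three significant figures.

Steady-state biomass mass balance: V·X·(1 + k_d·θ_c) = Y·Q·(S₀ − S)·θ_c, so V = 0.541 × 35200 × (507 − 14.6) × 11.1 / [1600 × (1 + 0.0513 × 11.1)] = 1.04×10^8 / 2511 = 41449 m³.

V ≈ 41400 m³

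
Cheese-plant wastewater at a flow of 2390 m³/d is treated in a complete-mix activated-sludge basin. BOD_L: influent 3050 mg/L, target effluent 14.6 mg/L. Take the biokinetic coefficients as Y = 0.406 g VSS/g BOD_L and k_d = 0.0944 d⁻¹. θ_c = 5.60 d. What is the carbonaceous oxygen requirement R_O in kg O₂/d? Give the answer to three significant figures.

Y_obs = Y / (1 + k_d θ_c) = 0.406 / (1 + 0.0944 × 5.60) = 0.406 / 1.529 = 0.2656.
Mass of BOD_L removed per day: Q(S₀ − S) = 2390 × 3035 g/m³ = 7255 kg/d.
Net sludge production P_X = 0.2656 × 7255 = 1927 kg VSS/d.
R_O = Q·ΔS − 1.42 P_X = 7255 − 2736 = 4519 kg O₂/d.

R_O ≈ 4520 kg O₂/d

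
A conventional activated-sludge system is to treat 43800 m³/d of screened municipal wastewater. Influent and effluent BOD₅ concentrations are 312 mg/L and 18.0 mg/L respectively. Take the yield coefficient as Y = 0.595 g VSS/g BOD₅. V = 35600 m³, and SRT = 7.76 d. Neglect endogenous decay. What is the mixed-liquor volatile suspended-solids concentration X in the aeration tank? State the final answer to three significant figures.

X ≈ 1670 mg/L

Without decay, X = Y Q (S₀−S) θ_c / V = 0.595 × 43800 × (312 − 18.0) × 7.76 / 35600 = 1670 mg/L.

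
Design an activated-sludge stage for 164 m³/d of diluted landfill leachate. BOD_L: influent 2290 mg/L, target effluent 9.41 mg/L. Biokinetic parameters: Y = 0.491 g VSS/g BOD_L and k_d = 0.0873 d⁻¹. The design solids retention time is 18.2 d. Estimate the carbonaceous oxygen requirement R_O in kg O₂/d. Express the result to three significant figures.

R_O ≈ 273 kg O₂/d

Observed yield with endogenous decay: Y_obs = Y / (1 + k_d·θ_c) = 0.491 / (1 + 0.0873 × 18.2) = 0.491 / 2.589 = 0.1897 g VSS/g BOD_L.
Substrate removed = Q·(S₀ − S) = 164 m³/d × (2290 − 9.41) g/m³ = 3.74×10^5 g/d = 374.0 kg/d.
Net sludge production P_X = 0.1897 × 374.0 = 70.94 kg VSS/d.
R_O = Q·(S₀ − S) − 1.42·P_X = 374.0 − 1.42 × 70.94 = 273.3 kg O₂/d.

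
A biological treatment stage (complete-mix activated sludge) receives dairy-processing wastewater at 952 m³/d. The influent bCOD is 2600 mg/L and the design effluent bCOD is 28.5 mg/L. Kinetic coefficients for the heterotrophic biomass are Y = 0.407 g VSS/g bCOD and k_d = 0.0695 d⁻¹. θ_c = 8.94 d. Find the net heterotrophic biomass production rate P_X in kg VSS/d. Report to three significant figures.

Y_obs = Y / (1 + k_d θ_c) = 0.407 / (1 + 0.0695 × 8.94) = 0.407 / 1.621 = 0.2510.
Mass of bCOD removed per day: Q(S₀ − S) = 952 × 2572 g/m³ = 2448 kg/d.
So the net sludge growth is P_X = 0.2510 × 2448 = 614.5 kg VSS/d.

P_X ≈ 615 kg VSS/d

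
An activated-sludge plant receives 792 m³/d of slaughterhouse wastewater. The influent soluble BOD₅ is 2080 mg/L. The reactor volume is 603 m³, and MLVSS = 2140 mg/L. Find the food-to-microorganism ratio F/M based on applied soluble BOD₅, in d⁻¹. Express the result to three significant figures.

F/M ≈ 1.28 d⁻¹

F/M = Q·S₀ / (V·X) = 792 × 2080 / (603.0 × 2140) = 1.277 g soluble BOD₅·(g VSS·d)⁻¹.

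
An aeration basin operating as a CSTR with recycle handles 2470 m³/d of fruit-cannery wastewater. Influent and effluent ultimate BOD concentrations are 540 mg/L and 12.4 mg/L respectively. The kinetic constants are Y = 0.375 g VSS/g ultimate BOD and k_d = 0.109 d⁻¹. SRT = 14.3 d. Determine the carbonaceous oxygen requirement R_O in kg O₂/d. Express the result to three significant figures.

The observed yield is Y_obs = Y/(1 + k_d·θ_c) = 0.375 / (1 + 0.109 × 14.3) = 0.375 / 2.559 = 0.1466 g VSS per g ultimate BOD removed.
Q·(S₀ − S) = 2470 × (540 − 12.4) × 10⁻³ = 1303 kg/d removed.
Biomass synthesised: P_X = Y_obs × 1303 = 191.0 kg VSS/d.
R_O = Q·ΔS − 1.42 P_X = 1303 − 271.2 = 1032 kg O₂/d.

R_O ≈ 1030 kg O₂/d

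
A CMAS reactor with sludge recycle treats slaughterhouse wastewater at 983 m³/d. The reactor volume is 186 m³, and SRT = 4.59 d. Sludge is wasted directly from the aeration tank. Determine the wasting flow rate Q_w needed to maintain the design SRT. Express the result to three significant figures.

Q_w ≈ 40.5 m³/d

For wasting at MLVSS concentration, Q_w = V/θ_c = 186.0/4.59 = 40.52 m³/d.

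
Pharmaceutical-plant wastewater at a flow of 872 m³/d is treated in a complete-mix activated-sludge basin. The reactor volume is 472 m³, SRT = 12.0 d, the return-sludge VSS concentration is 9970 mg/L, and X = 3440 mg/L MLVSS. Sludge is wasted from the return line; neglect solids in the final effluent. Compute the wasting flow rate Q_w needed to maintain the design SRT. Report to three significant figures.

Q_w ≈ 13.6 m³/d

θ_c = V·X/(Q_w·X_r) when wasting from the recycle, so Q_w = V·X/(θ_c·X_r) = 472.0 × 3440 / (12.0 × 9970) = 13.57 m³/d.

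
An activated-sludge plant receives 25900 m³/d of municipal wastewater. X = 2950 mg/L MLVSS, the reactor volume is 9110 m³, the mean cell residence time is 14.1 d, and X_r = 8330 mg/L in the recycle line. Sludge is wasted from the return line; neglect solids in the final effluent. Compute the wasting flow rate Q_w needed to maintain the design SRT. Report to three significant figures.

Q_w ≈ 229 m³/d

θ_c = V·X/(Q_w·X_r) when wasting from the recycle, so Q_w = V·X/(θ_c·X_r) = 9110 × 2950 / (14.1 × 8330) = 228.8 m³/d.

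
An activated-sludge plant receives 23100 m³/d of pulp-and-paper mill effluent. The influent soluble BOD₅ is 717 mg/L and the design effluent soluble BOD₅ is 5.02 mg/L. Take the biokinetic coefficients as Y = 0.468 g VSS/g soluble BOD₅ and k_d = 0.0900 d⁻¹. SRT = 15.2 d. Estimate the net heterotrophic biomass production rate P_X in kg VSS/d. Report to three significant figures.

P_X ≈ 3250 kg VSS/d

Correct the yield for decay: Y_obs = Y/(1 + k_d θ_c) = 0.468 / (1 + 0.0900 × 15.2) = 0.468 / 2.368 = 0.1976.
Substrate removed = Q·(S₀ − S) = 23100 m³/d × (717 − 5.02) g/m³ = 1.64×10^7 g/d = 16447 kg/d.
Biomass produced: P_X = Y_obs·Q·ΔS = 0.1976 × 16447 ≈ 3250 kg VSS/d.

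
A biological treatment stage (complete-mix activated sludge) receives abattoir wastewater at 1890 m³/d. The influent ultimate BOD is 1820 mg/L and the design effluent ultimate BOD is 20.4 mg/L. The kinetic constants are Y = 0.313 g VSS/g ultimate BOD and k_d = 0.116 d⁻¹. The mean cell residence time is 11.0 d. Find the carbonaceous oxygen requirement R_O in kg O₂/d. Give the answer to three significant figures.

Correct the yield for decay: Y_obs = Y/(1 + k_d θ_c) = 0.313 / (1 + 0.116 × 11.0) = 0.313 / 2.276 = 0.1375.
Q·(S₀ − S) = 1890 × (1820 − 20.4) × 10⁻³ = 3401 kg/d removed.
Net sludge production P_X = 0.1375 × 3401 = 467.7 kg VSS/d.
R_O = Q·(S₀ − S) − 1.42·P_X = 3401 − 1.42 × 467.7 = 2737 kg O₂/d.

R_O ≈ 2740 kg O₂/d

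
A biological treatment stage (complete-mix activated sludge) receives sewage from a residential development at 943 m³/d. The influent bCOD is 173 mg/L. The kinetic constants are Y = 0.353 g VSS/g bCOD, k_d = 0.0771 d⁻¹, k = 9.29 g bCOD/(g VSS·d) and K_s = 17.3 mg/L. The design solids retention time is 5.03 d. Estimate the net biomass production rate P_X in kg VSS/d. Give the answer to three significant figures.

P_X ≈ 41.1 kg VSS/d

For a completely mixed reactor with recycle the Lawrence–McCarty relation gives S = K_s·(1 + k_d·θ_c) / [θ_c·(Y·k − k_d) − 1] = 17.3 × (1 + 0.0771 × 5.03) / [5.03 × (0.353 × 9.29 − 0.0771) − 1] = 24.01 / 15.11 = 1.589 mg/L.
Observed yield with endogenous decay: Y_obs = Y / (1 + k_d·θ_c) = 0.353 / (1 + 0.0771 × 5.03) = 0.353 / 1.388 = 0.2544 g VSS/g bCOD.
Substrate removed = Q·(S₀ − S) = 943 m³/d × (173 − 1.59) g/m³ = 1.62×10^5 g/d = 161.6 kg/d.
Biomass produced: P_X = Y_obs·Q·ΔS = 0.2544 × 161.6 ≈ 41.11 kg VSS/d.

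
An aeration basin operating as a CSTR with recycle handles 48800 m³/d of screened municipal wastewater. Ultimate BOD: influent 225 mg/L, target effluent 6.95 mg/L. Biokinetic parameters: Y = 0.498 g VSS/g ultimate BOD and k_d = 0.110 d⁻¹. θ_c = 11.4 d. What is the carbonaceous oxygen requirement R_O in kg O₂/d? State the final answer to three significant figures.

R_O ≈ 7300 kg O₂/d

Correct the yield for decay: Y_obs = Y/(1 + k_d θ_c) = 0.498 / (1 + 0.110 × 11.4) = 0.498 / 2.254 = 0.2209.
Substrate removed = Q·(S₀ − S) = 48800 m³/d × (225 − 6.95) g/m³ = 1.06×10^7 g/d = 10641 kg/d.
P_X = Y_obs·Q·(S₀ − S) = 0.2209 × 10641 = 2351 kg VSS/d.
R_O = Q·(S₀ − S) − 1.42·P_X = 10641 − 1.42 × 2351 = 7302 kg O₂/d.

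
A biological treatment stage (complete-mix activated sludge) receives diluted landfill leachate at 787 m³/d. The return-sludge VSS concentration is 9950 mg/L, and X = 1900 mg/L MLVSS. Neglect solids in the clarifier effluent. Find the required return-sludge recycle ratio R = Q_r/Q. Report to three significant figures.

R ≈ 0.236

R = Q_r/Q = X/(X_r − X) = 1900 / (9950 − 1900) = 0.2360.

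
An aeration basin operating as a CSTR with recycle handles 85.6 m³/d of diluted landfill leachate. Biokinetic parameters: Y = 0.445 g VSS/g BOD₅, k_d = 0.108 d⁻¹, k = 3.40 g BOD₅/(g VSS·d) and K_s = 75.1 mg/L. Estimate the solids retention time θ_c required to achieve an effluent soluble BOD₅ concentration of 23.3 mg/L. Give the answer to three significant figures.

θ_c ≈ 4.00 d

At the target effluent, Y k S/(K_s+S) = 0.445×3.40×23.3/98.40 = 0.3583 d⁻¹.
1/θ_c = 0.3583 − 0.108 = 0.2503 d⁻¹, so θ_c = 3.996 d.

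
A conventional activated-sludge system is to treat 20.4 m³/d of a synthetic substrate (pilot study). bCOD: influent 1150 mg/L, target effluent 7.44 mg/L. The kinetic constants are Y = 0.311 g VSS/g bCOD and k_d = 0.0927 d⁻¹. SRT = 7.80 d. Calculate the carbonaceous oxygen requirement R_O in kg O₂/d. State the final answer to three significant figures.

R_O ≈ 17.3 kg O₂/d

Y_obs = Y / (1 + k_d θ_c) = 0.311 / (1 + 0.0927 × 7.80) = 0.311 / 1.723 = 0.1805.
Q·(S₀ − S) = 20.4 × (1150 − 7.44) × 10⁻³ = 23.31 kg/d removed.
P_X = Y_obs·Q·(S₀ − S) = 0.1805 × 23.31 = 4.207 kg VSS/d.
R_O = Q·(S₀ − S) − 1.42·P_X = 23.31 − 1.42 × 4.207 = 17.33 kg O₂/d.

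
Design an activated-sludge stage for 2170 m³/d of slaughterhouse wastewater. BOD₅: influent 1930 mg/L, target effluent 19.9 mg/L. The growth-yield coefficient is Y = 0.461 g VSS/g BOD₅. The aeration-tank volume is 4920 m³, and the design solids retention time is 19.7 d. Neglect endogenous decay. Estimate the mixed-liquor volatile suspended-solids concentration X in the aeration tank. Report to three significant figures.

From V·X = Y·Q·(S₀ − S)·θ_c (decay neglected): X = 0.461 × 2170 × (1930 − 19.9) × 19.7 / 4920 = 7651 mg/L.

X ≈ 7650 mg/L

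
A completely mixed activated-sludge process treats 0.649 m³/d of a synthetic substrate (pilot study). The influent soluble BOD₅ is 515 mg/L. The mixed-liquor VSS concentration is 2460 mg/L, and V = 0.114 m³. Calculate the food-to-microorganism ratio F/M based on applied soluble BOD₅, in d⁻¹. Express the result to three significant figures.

F/M = applied load / biomass = Q·S₀/(V·X) = 0.649 × 515 / (0.1140 × 2460) = 1.192 d⁻¹.

F/M ≈ 1.19 d⁻¹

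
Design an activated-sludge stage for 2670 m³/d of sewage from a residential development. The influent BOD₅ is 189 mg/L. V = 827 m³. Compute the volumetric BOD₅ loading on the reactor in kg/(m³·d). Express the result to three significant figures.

L_v ≈ 0.610 kg BOD₅/(m³·d)

Applied BOD₅ load per unit volume = Q·S₀/V = (2670 × 189/1000)/827.0 = 0.6102 kg BOD₅·m⁻³·d⁻¹.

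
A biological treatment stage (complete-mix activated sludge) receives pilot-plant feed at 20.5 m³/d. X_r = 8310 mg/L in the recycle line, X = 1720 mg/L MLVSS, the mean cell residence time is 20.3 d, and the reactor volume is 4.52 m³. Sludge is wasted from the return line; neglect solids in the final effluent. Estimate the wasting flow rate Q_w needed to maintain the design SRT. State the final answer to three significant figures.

θ_c = V·X/(Q_w·X_r) when wasting from the recycle, so Q_w = V·X/(θ_c·X_r) = 4.520 × 1720 / (20.3 × 8310) = 0.04609 m³/d.

Q_w ≈ 0.0461 m³/d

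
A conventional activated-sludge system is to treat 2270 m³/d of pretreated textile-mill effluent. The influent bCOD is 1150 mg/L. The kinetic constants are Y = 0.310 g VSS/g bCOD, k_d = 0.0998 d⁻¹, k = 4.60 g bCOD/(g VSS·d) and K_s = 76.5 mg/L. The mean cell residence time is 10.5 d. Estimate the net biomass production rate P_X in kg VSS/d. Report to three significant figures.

P_X ≈ 391 kg VSS/d

Effluent substrate depends only on kinetics and SRT: S = K_s(1 + k_d θ_c) / [θ_c(Yk − k_d) − 1] = 76.5 × (1 + 0.0998 × 10.5) / [10.5 × (0.310 × 4.60 − 0.0998) − 1] = 156.7 / 12.93 = 12.12 mg/L.
Observed yield with endogenous decay: Y_obs = Y / (1 + k_d·θ_c) = 0.310 / (1 + 0.0998 × 10.5) = 0.310 / 2.048 = 0.1514 g VSS/g bCOD.
Q·(S₀ − S) = 2270 × (1150 − 12.1) × 10⁻³ = 2583 kg/d removed.
Net biomass production P_X = Y_obs × Q·(S₀ − S) = 0.1514 × 2583 = 391.0 kg VSS/d.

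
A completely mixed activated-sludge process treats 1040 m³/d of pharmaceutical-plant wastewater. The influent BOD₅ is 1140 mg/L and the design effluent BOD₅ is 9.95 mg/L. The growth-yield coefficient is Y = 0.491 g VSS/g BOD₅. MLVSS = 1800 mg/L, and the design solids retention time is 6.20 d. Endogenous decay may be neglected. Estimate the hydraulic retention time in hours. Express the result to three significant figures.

τ ≈ 45.9 h

With k_d = 0 the design equation reduces to V = Y Q (S₀−S) θ_c / X = 0.491 × 1040 × (1140 − 9.95) × 6.20 / 1800 = 1988 m³.
HRT = V/Q = 1988 m³ / 1040 m³·d⁻¹ = 1.911 d × 24 = 45.87 h.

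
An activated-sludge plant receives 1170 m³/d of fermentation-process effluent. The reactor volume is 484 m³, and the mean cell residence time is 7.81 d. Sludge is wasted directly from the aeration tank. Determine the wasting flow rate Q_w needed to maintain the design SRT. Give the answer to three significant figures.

For wasting at MLVSS concentration, Q_w = V/θ_c = 484.0/7.81 = 61.97 m³/d.

Q_w ≈ 62.0 m³/d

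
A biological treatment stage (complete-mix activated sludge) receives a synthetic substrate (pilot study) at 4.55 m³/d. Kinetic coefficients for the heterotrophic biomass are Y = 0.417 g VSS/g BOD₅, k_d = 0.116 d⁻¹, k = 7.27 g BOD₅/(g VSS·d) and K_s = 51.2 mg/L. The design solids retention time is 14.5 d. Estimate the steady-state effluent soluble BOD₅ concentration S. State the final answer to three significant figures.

Effluent substrate depends only on kinetics and SRT: S = K_s(1 + k_d θ_c) / [θ_c(Yk − k_d) − 1] = 51.2 × (1 + 0.116 × 14.5) / [14.5 × (0.417 × 7.27 − 0.116) − 1] = 137.3 / 41.28 = 3.327 mg/L.

S ≈ 3.33 mg/L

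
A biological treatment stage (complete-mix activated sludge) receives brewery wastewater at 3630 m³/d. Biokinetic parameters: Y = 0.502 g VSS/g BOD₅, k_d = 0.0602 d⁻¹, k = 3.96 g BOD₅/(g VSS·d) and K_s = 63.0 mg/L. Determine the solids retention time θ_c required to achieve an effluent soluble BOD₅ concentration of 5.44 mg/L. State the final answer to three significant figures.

θ_c ≈ 10.2 d

Specific growth rate at S = 5.44 mg/L: μ = YkS/(K_s+S) = 0.502·3.96·5.44/(63.0+5.44) = 0.1580 d⁻¹.
1/θ_c = 0.1580 − 0.0602 = 0.09781 d⁻¹, so θ_c = 10.22 d.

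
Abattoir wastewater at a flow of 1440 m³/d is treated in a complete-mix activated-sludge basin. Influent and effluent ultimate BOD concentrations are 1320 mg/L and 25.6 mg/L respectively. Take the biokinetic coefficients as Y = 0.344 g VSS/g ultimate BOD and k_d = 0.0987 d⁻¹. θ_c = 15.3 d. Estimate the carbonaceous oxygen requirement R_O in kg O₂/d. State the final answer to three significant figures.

R_O ≈ 1500 kg O₂/d

The observed yield is Y_obs = Y/(1 + k_d·θ_c) = 0.344 / (1 + 0.0987 × 15.3) = 0.344 / 2.510 = 0.1370 g VSS per g ultimate BOD removed.
Mass of ultimate BOD removed per day: Q(S₀ − S) = 1440 × 1294 g/m³ = 1864 kg/d.
Net sludge production P_X = 0.1370 × 1864 = 255.4 kg VSS/d.
Carbonaceous O₂ demand = substrate oxidised − cell-mass equivalent = 1864 − 1.42 × 255.4 = 1501 kg O₂/d.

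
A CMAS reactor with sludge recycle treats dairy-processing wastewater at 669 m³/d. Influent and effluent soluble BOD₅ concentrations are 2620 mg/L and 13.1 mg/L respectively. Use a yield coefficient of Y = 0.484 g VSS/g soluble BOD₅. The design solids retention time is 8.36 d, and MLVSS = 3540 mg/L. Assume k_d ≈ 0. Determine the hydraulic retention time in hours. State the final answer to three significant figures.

τ ≈ 71.5 h

With k_d = 0 the design equation reduces to V = Y Q (S₀−S) θ_c / X = 0.484 × 669 × (2620 − 13.1) × 8.36 / 3540 = 1993 m³.
τ = V/Q = 1993/669 = 2.980 d, or 71.51 h.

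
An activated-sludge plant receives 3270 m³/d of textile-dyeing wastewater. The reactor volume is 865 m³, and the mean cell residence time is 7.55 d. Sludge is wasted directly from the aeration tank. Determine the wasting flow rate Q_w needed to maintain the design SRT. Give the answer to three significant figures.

Wasting from the aeration tank: Q_w = V / θ_c = 865.0 / 7.55 = 114.6 m³/d.

Q_w ≈ 115 m³/d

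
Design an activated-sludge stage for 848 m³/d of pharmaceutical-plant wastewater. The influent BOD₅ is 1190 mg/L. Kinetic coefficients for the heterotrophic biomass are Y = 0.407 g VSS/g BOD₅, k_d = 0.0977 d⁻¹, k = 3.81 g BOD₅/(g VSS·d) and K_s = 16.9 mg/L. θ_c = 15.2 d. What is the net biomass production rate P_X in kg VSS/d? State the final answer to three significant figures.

P_X ≈ 165 kg VSS/d

For a completely mixed reactor with recycle the Lawrence–McCarty relation gives S = K_s·(1 + k_d·θ_c) / [θ_c·(Y·k − k_d) − 1] = 16.9 × (1 + 0.0977 × 15.2) / [15.2 × (0.407 × 3.81 − 0.0977) − 1] = 42.00 / 21.09 = 1.992 mg/L.
Correct the yield for decay: Y_obs = Y/(1 + k_d θ_c) = 0.407 / (1 + 0.0977 × 15.2) = 0.407 / 2.485 = 0.1638.
Substrate removed = Q·(S₀ − S) = 848 m³/d × (1190 − 1.99) g/m³ = 1.01×10^6 g/d = 1007 kg/d.
Biomass produced: P_X = Y_obs·Q·ΔS = 0.1638 × 1007 ≈ 165.0 kg VSS/d.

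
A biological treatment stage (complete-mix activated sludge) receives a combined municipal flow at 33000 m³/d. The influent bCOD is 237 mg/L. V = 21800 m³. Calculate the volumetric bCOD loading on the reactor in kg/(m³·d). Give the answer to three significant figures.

L_v ≈ 0.359 kg bCOD/(m³·d)

Volumetric loading L_v = Q·S₀ / V = 33000 × 237 g/m³ / 21800 m³ = 358.8 g/(m³·d) = 0.3588 kg bCOD/(m³·d).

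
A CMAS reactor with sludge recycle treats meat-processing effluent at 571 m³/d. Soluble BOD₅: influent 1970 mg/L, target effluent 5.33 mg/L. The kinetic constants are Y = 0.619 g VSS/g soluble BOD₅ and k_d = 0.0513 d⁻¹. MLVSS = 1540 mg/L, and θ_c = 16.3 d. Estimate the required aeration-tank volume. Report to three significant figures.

Steady-state biomass mass balance: V·X·(1 + k_d·θ_c) = Y·Q·(S₀ − S)·θ_c, so V = 0.619 × 571 × (1970 − 5.33) × 16.3 / [1540 × (1 + 0.0513 × 16.3)] = 1.13×10^7 / 2828 = 4003 m³.

V ≈ 4000 m³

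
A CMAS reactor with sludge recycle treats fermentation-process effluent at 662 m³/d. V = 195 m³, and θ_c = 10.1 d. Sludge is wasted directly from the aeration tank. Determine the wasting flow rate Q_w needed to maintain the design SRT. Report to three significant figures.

Q_w ≈ 19.3 m³/d

With mixed-liquor wasting, θ_c = V/Q_w, so Q_w = V/θ_c = 195.0/10.1 = 19.31 m³/d.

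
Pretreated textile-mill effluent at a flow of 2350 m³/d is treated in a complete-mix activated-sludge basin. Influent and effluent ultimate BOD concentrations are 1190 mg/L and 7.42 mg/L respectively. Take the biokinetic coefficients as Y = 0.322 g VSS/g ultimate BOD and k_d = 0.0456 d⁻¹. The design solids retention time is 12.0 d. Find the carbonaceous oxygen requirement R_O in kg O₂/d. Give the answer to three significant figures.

Y_obs = Y / (1 + k_d θ_c) = 0.322 / (1 + 0.0456 × 12.0) = 0.322 / 1.547 = 0.2081.
ΔS = 1190 − 7.42 = 1183 mg/L, so the substrate removal rate is 2350 × 1183/1000 = 2779 kg ultimate BOD/d.
P_X = Y_obs·Q·(S₀ − S) = 0.2081 × 2779 = 578.4 kg VSS/d.
R_O = Q·ΔS − 1.42 P_X = 2779 − 821.3 = 1958 kg O₂/d.

R_O ≈ 1960 kg O₂/d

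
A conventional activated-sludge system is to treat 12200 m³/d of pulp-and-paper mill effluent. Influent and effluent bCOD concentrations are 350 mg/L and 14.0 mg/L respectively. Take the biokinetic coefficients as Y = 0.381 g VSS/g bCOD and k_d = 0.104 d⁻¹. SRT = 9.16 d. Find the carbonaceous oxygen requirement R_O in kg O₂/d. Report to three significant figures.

R_O ≈ 2960 kg O₂/d

Correct the yield for decay: Y_obs = Y/(1 + k_d θ_c) = 0.381 / (1 + 0.104 × 9.16) = 0.381 / 1.953 = 0.1951.
Substrate removed = Q·(S₀ − S) = 12200 m³/d × (350 − 14.0) g/m³ = 4.1×10^6 g/d = 4099 kg/d.
Net sludge production P_X = 0.1951 × 4099 = 799.8 kg VSS/d.
R_O = Q·(S₀ − S) − 1.42·P_X = 4099 − 1.42 × 799.8 = 2963 kg O₂/d.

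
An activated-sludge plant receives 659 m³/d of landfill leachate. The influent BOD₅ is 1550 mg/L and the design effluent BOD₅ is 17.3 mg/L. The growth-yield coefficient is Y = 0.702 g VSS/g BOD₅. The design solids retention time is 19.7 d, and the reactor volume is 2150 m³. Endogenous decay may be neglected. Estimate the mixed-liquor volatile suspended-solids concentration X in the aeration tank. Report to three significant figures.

X ≈ 6500 mg/L

From V·X = Y·Q·(S₀ − S)·θ_c (decay neglected): X = 0.702 × 659 × (1550 − 17.3) × 19.7 / 2150 = 6497 mg/L.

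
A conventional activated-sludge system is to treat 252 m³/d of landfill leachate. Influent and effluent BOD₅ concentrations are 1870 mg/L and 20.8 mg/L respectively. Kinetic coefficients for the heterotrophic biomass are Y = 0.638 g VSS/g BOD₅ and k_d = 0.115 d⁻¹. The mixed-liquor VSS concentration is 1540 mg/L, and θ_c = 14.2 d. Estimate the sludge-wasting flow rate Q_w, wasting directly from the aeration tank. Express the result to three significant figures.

Q_w ≈ 73.3 m³/d

Rearranging the biomass balance for a CMAS with decay, V = Y·Q·ΔS·θ_c / [X·(1+k_d θ_c)] = 0.638 × 252 × (1870 − 20.8) × 14.2 / [1540 × (1 + 0.115 × 14.2)] = 4.22×10^6 / 4055 = 1041 m³.
For wasting at MLVSS concentration, Q_w = V/θ_c = 1041/14.2 = 73.32 m³/d.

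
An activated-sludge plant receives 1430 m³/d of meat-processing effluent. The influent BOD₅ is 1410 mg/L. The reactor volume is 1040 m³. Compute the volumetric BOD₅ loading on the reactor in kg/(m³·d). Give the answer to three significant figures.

Volumetric loading L_v = Q·S₀ / V = 1430 × 1410 g/m³ / 1040 m³ = 1939 g/(m³·d) = 1.939 kg BOD₅/(m³·d).

L_v ≈ 1.94 kg BOD₅/(m³·d)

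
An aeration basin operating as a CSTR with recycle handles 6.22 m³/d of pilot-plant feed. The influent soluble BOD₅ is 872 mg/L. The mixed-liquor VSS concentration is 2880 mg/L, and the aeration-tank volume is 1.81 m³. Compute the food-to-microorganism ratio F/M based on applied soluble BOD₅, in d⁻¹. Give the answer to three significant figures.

F/M ≈ 1.04 d⁻¹

F/M = Q·S₀ / (V·X) = 6.22 × 872 / (1.810 × 2880) = 1.040 g soluble BOD₅·(g VSS·d)⁻¹.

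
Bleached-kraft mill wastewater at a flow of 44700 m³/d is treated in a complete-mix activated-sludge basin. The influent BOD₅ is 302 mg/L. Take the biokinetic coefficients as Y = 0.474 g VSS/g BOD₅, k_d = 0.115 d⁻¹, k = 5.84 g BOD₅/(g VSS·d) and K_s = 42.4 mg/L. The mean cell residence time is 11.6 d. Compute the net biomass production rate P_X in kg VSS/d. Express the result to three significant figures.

Effluent substrate depends only on kinetics and SRT: S = K_s(1 + k_d θ_c) / [θ_c(Yk − k_d) − 1] = 42.4 × (1 + 0.115 × 11.6) / [11.6 × (0.474 × 5.84 − 0.115) − 1] = 98.96 / 29.78 = 3.323 mg/L.
Observed yield with endogenous decay: Y_obs = Y / (1 + k_d·θ_c) = 0.474 / (1 + 0.115 × 11.6) = 0.474 / 2.334 = 0.2031 g VSS/g BOD₅.
Mass of BOD₅ removed per day: Q(S₀ − S) = 44700 × 298.7 g/m³ = 13351 kg/d.
Biomass produced: P_X = Y_obs·Q·ΔS = 0.2031 × 13351 ≈ 2711 kg VSS/d.

P_X ≈ 2710 kg VSS/d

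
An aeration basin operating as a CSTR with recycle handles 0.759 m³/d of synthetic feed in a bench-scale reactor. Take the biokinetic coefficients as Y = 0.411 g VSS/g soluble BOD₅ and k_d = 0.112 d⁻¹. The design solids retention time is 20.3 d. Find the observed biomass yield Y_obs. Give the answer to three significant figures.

Correct the yield for decay: Y_obs = Y/(1 + k_d θ_c) = 0.411 / (1 + 0.112 × 20.3) = 0.411 / 3.274 = 0.1255.

Y_obs ≈ 0.126 g VSS/g soluble BOD₅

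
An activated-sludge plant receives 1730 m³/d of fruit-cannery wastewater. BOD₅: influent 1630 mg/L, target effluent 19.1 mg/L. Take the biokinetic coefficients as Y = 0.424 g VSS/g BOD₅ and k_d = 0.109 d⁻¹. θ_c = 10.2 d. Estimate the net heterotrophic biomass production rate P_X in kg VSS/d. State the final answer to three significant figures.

Correct the yield for decay: Y_obs = Y/(1 + k_d θ_c) = 0.424 / (1 + 0.109 × 10.2) = 0.424 / 2.112 = 0.2008.
ΔS = 1630 − 19.1 = 1611 mg/L, so the substrate removal rate is 1730 × 1611/1000 = 2787 kg BOD₅/d.
P_X = Y_obs · Q(S₀ − S) = 0.2008 × 2787 = 559.5 kg VSS/d.

P_X ≈ 560 kg VSS/d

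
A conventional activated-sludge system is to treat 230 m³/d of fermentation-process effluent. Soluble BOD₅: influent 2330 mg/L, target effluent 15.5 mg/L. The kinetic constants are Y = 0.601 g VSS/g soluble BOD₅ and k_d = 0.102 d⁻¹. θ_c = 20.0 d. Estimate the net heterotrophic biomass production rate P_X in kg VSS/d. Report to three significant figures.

Correct the yield for decay: Y_obs = Y/(1 + k_d θ_c) = 0.601 / (1 + 0.102 × 20.0) = 0.601 / 3.040 = 0.1977.
Q·(S₀ − S) = 230 × (2330 − 15.5) × 10⁻³ = 532.3 kg/d removed.
Net biomass production P_X = Y_obs × Q·(S₀ − S) = 0.1977 × 532.3 = 105.2 kg VSS/d.

P_X ≈ 105 kg VSS/d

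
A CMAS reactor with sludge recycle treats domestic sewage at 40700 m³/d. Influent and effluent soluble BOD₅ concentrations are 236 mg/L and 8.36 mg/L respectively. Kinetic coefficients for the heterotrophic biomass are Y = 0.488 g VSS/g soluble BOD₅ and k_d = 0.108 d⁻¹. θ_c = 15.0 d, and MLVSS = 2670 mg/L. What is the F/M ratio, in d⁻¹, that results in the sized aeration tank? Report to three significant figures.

From the SRT design equation V = Y Q (S₀−S) θ_c / [X (1 + k_d θ_c)] = 0.488 × 40700 × (236 − 8.36) × 15.0 / [2670 × (1 + 0.108 × 15.0)] = 6.78×10^7 / 6995 = 9695 m³.
F/M = applied load / biomass = Q·S₀/(V·X) = 40700 × 236 / (9695 × 2670) = 0.3711 d⁻¹.

F/M ≈ 0.371 d⁻¹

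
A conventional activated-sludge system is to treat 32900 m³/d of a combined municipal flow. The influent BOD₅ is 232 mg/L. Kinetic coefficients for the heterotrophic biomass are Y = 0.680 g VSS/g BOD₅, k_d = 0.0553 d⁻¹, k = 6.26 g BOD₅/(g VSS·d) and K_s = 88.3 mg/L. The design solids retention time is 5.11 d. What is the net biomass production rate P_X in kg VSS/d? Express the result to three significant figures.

For a completely mixed reactor with recycle the Lawrence–McCarty relation gives S = K_s·(1 + k_d·θ_c) / [θ_c·(Y·k − k_d) − 1] = 88.3 × (1 + 0.0553 × 5.11) / [5.11 × (0.680 × 6.26 − 0.0553) − 1] = 113.3 / 20.47 = 5.533 mg/L.
Correct the yield for decay: Y_obs = Y/(1 + k_d θ_c) = 0.680 / (1 + 0.0553 × 5.11) = 0.680 / 1.283 = 0.5302.
Substrate removed = Q·(S₀ − S) = 32900 m³/d × (232 − 5.53) g/m³ = 7.45×10^6 g/d = 7451 kg/d.
P_X = Y_obs · Q(S₀ − S) = 0.5302 × 7451 = 3950 kg VSS/d.

P_X ≈ 3950 kg VSS/d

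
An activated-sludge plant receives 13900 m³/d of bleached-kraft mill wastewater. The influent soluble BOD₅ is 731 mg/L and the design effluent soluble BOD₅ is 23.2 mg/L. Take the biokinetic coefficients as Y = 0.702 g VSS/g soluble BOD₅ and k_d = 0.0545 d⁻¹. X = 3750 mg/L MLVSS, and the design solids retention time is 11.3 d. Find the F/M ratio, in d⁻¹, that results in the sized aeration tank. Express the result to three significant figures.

Rearranging the biomass balance for a CMAS with decay, V = Y·Q·ΔS·θ_c / [X·(1+k_d θ_c)] = 0.702 × 13900 × (731 − 23.2) × 11.3 / [3750 × (1 + 0.0545 × 11.3)] = 7.8×10^7 / 6059 = 12880 m³.
F/M = applied load / biomass = Q·S₀/(V·X) = 13900 × 731 / (12880 × 3750) = 0.2104 d⁻¹.

F/M ≈ 0.210 d⁻¹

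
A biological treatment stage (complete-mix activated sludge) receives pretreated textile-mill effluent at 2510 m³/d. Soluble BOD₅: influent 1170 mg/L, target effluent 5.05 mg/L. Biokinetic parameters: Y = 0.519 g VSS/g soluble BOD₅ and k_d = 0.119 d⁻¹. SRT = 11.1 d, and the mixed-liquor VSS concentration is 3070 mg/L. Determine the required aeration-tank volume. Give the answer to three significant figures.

V ≈ 2360 m³

Steady-state biomass mass balance: V·X·(1 + k_d·θ_c) = Y·Q·(S₀ − S)·θ_c, so V = 0.519 × 2510 × (1170 − 5.05) × 11.1 / [3070 × (1 + 0.119 × 11.1)] = 1.68×10^7 / 7125 = 2364 m³.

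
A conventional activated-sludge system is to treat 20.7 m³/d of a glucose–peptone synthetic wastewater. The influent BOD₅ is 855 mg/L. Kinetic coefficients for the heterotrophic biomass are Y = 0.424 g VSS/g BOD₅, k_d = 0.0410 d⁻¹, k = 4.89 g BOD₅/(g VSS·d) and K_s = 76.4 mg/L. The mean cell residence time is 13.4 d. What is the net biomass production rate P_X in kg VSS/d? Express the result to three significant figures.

From the Monod/SRT balance for a CMAS, S = K_s·(1+k_d θ_c)/[θ_c·(Y k − k_d) − 1] = 76.4 × (1 + 0.0410 × 13.4) / [13.4 × (0.424 × 4.89 − 0.0410) − 1] = 118.4 / 26.23 = 4.512 mg/L.
Y_obs = Y / (1 + k_d θ_c) = 0.424 / (1 + 0.0410 × 13.4) = 0.424 / 1.549 = 0.2737.
Q·(S₀ − S) = 20.7 × (855 − 4.51) × 10⁻³ = 17.61 kg/d removed.
Biomass produced: P_X = Y_obs·Q·ΔS = 0.2737 × 17.61 ≈ 4.818 kg VSS/d.

P_X ≈ 4.82 kg VSS/d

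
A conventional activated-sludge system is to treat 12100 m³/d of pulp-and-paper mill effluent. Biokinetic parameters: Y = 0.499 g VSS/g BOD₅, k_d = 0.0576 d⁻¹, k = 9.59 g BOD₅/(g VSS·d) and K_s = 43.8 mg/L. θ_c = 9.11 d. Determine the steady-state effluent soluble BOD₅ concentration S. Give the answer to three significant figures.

S ≈ 1.59 mg/L

From the Monod/SRT balance for a CMAS, S = K_s·(1+k_d θ_c)/[θ_c·(Y k − k_d) − 1] = 43.8 × (1 + 0.0576 × 9.11) / [9.11 × (0.499 × 9.59 − 0.0576) − 1] = 66.78 / 42.07 = 1.587 mg/L.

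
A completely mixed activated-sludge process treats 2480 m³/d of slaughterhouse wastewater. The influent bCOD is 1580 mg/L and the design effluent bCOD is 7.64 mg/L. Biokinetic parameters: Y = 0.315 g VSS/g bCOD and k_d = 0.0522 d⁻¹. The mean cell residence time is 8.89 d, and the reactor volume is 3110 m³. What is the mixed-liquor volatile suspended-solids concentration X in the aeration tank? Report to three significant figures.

From V·X·(1 + k_d·θ_c) = Y·Q·(S₀ − S)·θ_c: X = 0.315 × 2480 × (1580 − 7.64) × 8.89 / [3110 × (1 + 0.0522 × 8.89)] = 2398 mg/L.

X ≈ 2400 mg/L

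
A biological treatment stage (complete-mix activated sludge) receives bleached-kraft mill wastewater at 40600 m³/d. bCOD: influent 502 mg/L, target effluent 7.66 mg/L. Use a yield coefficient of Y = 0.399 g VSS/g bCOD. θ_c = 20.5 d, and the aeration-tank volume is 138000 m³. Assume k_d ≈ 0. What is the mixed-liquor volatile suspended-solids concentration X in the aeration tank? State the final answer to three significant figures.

X ≈ 1190 mg/L

From V·X = Y·Q·(S₀ − S)·θ_c (decay neglected): X = 0.399 × 40600 × (502 − 7.66) × 20.5 / 138000 = 1190 mg/L.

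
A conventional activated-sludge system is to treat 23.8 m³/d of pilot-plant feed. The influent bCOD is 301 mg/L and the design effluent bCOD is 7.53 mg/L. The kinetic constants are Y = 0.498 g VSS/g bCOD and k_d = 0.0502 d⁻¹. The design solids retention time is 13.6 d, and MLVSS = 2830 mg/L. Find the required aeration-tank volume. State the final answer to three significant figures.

V ≈ 9.93 m³

Rearranging the biomass balance for a CMAS with decay, V = Y·Q·ΔS·θ_c / [X·(1+k_d θ_c)] = 0.498 × 23.8 × (301 − 7.53) × 13.6 / [2830 × (1 + 0.0502 × 13.6)] = 4.73×10^4 / 4762 = 9.934 m³.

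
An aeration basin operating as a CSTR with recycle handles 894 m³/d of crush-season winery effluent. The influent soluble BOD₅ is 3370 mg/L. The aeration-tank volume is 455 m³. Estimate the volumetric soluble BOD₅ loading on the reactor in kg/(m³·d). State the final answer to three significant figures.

L_v ≈ 6.62 kg soluble BOD₅/(m³·d)

Applied soluble BOD₅ load per unit volume = Q·S₀/V = (894 × 3370/1000)/455.0 = 6.621 kg soluble BOD₅·m⁻³·d⁻¹.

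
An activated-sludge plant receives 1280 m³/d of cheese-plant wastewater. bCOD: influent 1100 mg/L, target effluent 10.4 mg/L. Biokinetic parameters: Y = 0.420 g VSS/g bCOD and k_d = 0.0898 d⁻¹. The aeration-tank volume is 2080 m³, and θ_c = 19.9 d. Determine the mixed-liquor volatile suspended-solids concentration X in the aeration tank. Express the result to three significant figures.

Solving the biomass balance for X: X = Y Q (S₀−S) θ_c / [V (1+k_d θ_c)] = 0.420 × 1280 × (1100 − 10.4) × 19.9 / [2080 × (1 + 0.0898 × 19.9)] = 2011 mg/L.

X ≈ 2010 mg/L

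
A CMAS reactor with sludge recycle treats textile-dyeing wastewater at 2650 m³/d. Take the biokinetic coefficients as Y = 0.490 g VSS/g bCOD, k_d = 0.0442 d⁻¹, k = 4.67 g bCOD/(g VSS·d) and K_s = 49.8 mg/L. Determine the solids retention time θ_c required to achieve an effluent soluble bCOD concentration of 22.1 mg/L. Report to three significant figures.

Specific growth rate at S = 22.1 mg/L: μ = YkS/(K_s+S) = 0.490·4.67·22.1/(49.8+22.1) = 0.7034 d⁻¹.
Then 1/θ_c = μ − k_d = 0.7034 − 0.0442 = 0.6592 d⁻¹, giving θ_c = 1.517 d.

θ_c ≈ 1.52 d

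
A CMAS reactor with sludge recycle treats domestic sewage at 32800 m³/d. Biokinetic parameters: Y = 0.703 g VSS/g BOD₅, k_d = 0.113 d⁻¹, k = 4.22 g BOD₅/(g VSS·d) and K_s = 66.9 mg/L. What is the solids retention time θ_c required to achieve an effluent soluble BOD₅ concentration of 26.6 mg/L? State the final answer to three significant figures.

θ_c ≈ 1.37 d

At the target effluent, Y k S/(K_s+S) = 0.703×4.22×26.6/93.50 = 0.8440 d⁻¹.
Then 1/θ_c = μ − k_d = 0.8440 − 0.113 = 0.7310 d⁻¹, giving θ_c = 1.368 d.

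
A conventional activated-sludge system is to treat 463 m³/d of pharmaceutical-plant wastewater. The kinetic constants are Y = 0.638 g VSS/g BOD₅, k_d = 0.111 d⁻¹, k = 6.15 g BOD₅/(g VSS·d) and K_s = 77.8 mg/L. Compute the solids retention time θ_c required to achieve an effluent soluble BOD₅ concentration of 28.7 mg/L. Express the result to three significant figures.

From 1/θ_c = Y·k·S/(K_s + S) − k_d: Y·k·S/(K_s+S) = 0.638 × 6.15 × 28.7 / (77.8 + 28.7) = 1.057 d⁻¹.
θ_c = 1/(μ − k_d) = 1/(1.057 − 0.111) = 1/0.9464 = 1.057 d.

θ_c ≈ 1.06 d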